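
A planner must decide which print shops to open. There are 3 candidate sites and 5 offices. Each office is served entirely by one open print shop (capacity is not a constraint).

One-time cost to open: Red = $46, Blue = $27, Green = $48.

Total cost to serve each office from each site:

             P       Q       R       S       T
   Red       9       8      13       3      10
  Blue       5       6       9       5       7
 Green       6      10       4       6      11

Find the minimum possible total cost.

For any fixed open set, each office goes to its cheapest open site; total = fixed + service.
{Blue}: P→Blue 5, Q→Blue 6, R→Blue 9, S→Blue 5, T→Blue 7. Service 32; fixed 27; total 59.
{Green}: service 37 + fixed 48 = 85
{Red}: service 43 + fixed 46 = 89
{Red, Blue, Green}: service 25 + fixed 121 = 146
No other subset beats 59.

Minimum total cost: 59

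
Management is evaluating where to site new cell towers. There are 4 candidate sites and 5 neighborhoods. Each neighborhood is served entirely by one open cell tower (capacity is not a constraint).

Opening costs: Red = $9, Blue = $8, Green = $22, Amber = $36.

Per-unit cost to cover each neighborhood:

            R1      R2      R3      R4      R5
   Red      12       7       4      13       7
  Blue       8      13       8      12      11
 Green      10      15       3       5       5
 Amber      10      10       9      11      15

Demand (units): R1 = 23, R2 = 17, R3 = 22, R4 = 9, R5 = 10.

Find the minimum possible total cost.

Minimum total cost: 503

For any fixed open set, each neighborhood goes to its cheapest open site; total = fixed + service.
{Red, Blue, Green}: R1→Blue 8·23=184, R2→Red 7·17=119, R3→Green 3·22=66, R4→Green 5·9=45, R5→Green 5·10=50. Service 464; fixed 39; total 503.
{Red, Blue, Green, Amber}: service 464 + fixed 75 = 539
{Red, Green}: R1→Green 10·23=230, R2→Red 7·17=119, R3→Green 3·22=66, R4→Green 5·9=45, R5→Green 5·10=50. Service 510; fixed 31; total 541.
{Blue}: service 799 + fixed 8 = 807
No other subset beats 503.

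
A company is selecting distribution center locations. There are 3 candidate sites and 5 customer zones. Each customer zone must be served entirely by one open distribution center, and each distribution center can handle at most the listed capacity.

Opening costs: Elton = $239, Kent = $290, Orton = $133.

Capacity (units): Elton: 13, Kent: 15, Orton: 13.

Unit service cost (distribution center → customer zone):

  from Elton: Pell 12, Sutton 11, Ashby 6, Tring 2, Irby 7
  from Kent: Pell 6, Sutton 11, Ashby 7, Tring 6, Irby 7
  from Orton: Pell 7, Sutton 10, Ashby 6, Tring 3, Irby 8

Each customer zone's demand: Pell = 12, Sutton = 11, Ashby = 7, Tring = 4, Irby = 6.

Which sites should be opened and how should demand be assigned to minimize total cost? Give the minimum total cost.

Minimum total cost: 975

Open {Elton, Kent, Orton}: Pell→Orton 7·12=84, Sutton→Kent 11·11=121, Ashby→Elton 6·7=42, Tring→Kent 6·4=24, Irby→Elton 7·6=42.
Loads: Elton carries 13/13, Kent carries 15/15, Orton carries 12/13. Service 313; fixed 662; total 975.
Next best feasible plan costs 1041.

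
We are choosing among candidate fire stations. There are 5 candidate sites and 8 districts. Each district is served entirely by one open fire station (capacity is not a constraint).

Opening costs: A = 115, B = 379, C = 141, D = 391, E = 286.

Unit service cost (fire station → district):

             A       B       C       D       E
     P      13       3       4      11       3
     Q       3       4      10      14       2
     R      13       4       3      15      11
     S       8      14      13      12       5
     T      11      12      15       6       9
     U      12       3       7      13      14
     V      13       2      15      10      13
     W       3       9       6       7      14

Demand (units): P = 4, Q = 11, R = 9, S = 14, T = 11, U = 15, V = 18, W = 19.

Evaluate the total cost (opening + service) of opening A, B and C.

Each district is assigned to its cheapest site among the open ones.
{A, B, C}: P→B 3·4=12, Q→A 3·11=33, R→C 3·9=27, S→A 8·14=112, T→A 11·11=121, U→B 3·15=45, V→B 2·18=36, W→A 3·19=57. Service 443; fixed 635; total 1078.

Total cost: 1078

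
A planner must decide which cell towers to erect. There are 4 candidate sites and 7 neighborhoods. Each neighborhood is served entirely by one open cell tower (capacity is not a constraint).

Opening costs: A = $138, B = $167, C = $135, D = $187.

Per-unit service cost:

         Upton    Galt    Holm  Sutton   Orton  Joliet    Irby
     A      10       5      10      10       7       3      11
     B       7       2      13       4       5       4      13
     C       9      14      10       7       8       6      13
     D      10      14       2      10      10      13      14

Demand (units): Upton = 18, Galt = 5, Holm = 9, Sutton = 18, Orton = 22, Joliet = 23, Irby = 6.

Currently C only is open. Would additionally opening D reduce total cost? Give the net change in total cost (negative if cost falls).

Current service cost with {C}: 840.
Adding D: each neighborhood re-picks its cheapest; new service cost 768, saving 72.
Extra fixed cost: 187. Net change = 187 − 72 = 115.
(Totals: 975 → 1090.)

No — net change +115 (cost rises by 115).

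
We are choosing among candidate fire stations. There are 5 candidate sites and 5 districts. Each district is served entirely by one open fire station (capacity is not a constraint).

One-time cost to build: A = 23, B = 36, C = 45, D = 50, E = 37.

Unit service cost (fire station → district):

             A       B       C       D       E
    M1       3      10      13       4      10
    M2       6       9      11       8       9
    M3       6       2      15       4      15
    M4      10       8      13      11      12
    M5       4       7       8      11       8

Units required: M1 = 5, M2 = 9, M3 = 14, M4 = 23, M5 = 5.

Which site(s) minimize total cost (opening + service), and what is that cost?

Open A and B; minimum total cost 360.

For any fixed open set, each district goes to its cheapest open site; total = fixed + service.
{A, B}: M1→A 3·5=15, M2→A 6·9=54, M3→B 2·14=28, M4→B 8·23=184, M5→A 4·5=20. Service 301; fixed 59; total 360.
{A, B, E}: M1→A 3·5=15, M2→A 6·9=54, M3→B 2·14=28, M4→B 8·23=184, M5→A 4·5=20. Service 301; fixed 96; total 397.
{A, B, C}: M1→A 3·5=15, M2→A 6·9=54, M3→B 2·14=28, M4→B 8·23=184, M5→A 4·5=20. Service 301; fixed 104; total 405.
{A, B, C, D, E}: service 301 + fixed 191 = 492
No other subset beats 360.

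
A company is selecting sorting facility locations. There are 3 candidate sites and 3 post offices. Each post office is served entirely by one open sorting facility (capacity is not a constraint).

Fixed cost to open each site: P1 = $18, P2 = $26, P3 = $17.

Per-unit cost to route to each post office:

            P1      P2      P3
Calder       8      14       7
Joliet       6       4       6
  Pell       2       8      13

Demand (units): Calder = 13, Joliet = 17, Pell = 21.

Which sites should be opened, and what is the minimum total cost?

Open P1 and P2; minimum total cost 258.

For any fixed open set, each post office goes to its cheapest open site; total = fixed + service.
{P1, P2}: Calder→P1 8·13=104, Joliet→P2 4·17=68, Pell→P1 2·21=42. Service 214; fixed 44; total 258.
{P1, P2, P3}: service 201 + fixed 61 = 262
{P1}: service 248 + fixed 18 = 266
{P3}: Calder→P3 7·13=91, Joliet→P3 6·17=102, Pell→P3 13·21=273. Service 466; fixed 17; total 483.
No other subset beats 258.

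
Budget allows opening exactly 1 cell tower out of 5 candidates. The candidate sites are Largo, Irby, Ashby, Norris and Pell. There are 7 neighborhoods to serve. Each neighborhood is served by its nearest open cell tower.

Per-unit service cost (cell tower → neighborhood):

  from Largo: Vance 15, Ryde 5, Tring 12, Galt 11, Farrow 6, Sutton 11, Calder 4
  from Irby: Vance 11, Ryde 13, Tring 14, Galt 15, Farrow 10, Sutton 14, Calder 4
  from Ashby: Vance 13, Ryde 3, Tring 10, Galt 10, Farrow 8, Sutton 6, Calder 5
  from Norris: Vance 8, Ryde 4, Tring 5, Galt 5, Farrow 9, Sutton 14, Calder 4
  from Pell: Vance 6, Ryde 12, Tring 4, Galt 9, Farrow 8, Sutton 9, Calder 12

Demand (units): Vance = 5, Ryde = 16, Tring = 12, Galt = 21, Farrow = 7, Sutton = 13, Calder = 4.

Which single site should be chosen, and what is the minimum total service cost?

Choose Norris only; total service cost 530.

With exactly 1 open, each neighborhood uses its cheapest among the chosen.
{Norris}: Vance→Norris 8·5=40, Ryde→Norris 4·16=64, Tring→Norris 5·12=60, Galt→Norris 5·21=105, Farrow→Norris 9·7=63, Sutton→Norris 14·13=182, Calder→Norris 4·4=16. Service cost 530.
{Ashby}: service cost 597
{Pell}: service cost 680
Among all 5 size-1 choices, {Norris} is lowest.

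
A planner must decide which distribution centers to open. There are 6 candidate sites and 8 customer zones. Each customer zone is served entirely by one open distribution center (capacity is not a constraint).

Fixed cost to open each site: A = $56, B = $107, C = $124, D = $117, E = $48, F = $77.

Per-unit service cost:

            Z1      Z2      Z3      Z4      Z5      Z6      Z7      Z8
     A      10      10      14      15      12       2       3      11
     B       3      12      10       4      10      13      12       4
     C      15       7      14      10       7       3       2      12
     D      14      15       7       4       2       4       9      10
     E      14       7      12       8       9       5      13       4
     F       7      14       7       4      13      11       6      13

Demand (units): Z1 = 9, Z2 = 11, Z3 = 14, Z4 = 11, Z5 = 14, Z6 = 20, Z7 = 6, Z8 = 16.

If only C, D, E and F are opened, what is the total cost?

Total cost: 812

Each customer zone is assigned to its cheapest site among the open ones.
{C, D, E, F}: Z1→F 7·9=63, Z2→C 7·11=77, Z3→D 7·14=98, Z4→D 4·11=44, Z5→D 2·14=28, Z6→C 3·20=60, Z7→C 2·6=12, Z8→E 4·16=64. Service 446; fixed 366; total 812.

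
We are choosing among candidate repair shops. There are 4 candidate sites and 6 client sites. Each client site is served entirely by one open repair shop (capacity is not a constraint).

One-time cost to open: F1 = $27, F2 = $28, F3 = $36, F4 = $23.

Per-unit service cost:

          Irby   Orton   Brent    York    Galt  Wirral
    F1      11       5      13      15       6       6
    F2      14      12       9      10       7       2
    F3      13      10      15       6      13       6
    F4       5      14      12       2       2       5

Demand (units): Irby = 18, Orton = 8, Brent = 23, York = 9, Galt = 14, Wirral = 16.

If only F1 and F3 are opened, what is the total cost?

Each client site is assigned to its cheapest site among the open ones.
{F1, F3}: Irby→F1 11·18=198, Orton→F1 5·8=40, Brent→F1 13·23=299, York→F3 6·9=54, Galt→F1 6·14=84, Wirral→F1 6·16=96. Service 771; fixed 63; total 834.

Total cost: 834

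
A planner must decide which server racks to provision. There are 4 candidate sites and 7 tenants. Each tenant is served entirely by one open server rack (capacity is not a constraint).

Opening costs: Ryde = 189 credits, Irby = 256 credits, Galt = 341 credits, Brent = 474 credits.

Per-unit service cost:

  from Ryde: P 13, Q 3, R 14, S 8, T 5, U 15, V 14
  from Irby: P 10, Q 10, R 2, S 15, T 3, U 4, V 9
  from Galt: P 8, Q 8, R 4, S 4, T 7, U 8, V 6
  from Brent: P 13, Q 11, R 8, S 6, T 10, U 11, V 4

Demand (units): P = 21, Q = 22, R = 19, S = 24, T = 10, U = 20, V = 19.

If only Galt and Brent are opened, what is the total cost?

Total cost: 1637

Each tenant is assigned to its cheapest site among the open ones.
{Galt, Brent}: P→Galt 8·21=168, Q→Galt 8·22=176, R→Galt 4·19=76, S→Galt 4·24=96, T→Galt 7·10=70, U→Galt 8·20=160, V→Brent 4·19=76. Service 822; fixed 815; total 1637.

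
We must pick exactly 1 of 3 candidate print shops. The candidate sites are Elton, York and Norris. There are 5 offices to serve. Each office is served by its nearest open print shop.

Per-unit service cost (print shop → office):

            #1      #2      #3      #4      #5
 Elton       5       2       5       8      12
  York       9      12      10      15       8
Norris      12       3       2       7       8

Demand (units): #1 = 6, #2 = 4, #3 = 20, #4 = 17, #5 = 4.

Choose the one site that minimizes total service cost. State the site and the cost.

Choose Norris only; total service cost 275.

With exactly 1 open, each office uses its cheapest among the chosen.
{Norris}: #1→Norris 12·6=72, #2→Norris 3·4=12, #3→Norris 2·20=40, #4→Norris 7·17=119, #5→Norris 8·4=32. Service cost 275.
{Elton}: service cost 322
{York}: service cost 589
Among all 3 size-1 choices, {Norris} is lowest.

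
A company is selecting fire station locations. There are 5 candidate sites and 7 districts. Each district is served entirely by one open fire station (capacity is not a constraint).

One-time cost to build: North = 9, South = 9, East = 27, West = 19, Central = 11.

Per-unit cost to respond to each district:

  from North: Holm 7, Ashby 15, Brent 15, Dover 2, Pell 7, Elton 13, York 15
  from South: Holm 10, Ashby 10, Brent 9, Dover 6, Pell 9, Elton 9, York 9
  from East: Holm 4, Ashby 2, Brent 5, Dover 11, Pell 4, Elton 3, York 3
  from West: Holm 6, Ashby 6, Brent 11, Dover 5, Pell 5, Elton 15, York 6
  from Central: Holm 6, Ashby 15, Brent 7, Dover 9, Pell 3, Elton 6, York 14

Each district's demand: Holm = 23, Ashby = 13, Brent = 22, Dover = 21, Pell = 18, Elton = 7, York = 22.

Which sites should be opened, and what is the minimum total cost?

For any fixed open set, each district goes to its cheapest open site; total = fixed + service.
{North, East, Central}: Holm→East 4·23=92, Ashby→East 2·13=26, Brent→East 5·22=110, Dover→North 2·21=42, Pell→Central 3·18=54, Elton→East 3·7=21, York→East 3·22=66. Service 411; fixed 47; total 458.
{North, East}: service 429 + fixed 36 = 465
{North, South, East, Central}: service 411 + fixed 56 = 467
{North, South, East, West, Central}: service 411 + fixed 75 = 486
No other subset beats 458.

Open North, East and Central; minimum total cost 458.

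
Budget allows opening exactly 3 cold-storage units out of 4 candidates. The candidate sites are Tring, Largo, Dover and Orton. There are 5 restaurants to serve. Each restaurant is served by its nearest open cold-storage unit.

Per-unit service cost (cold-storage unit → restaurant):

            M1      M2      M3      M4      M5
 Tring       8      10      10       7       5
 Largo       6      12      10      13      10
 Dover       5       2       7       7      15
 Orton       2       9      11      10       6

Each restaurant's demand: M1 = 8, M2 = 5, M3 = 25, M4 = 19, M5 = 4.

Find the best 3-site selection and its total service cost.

With exactly 3 open, each restaurant uses its cheapest among the chosen.
{Tring, Dover, Orton}: M1→Orton 2·8=16, M2→Dover 2·5=10, M3→Dover 7·25=175, M4→Tring 7·19=133, M5→Tring 5·4=20. Service cost 354.
{Largo, Dover, Orton}: service cost 358
{Tring, Largo, Dover}: service cost 378
Among all 4 size-3 choices, {Tring, Dover, Orton} is lowest.

Choose Tring, Dover and Orton; total service cost 354.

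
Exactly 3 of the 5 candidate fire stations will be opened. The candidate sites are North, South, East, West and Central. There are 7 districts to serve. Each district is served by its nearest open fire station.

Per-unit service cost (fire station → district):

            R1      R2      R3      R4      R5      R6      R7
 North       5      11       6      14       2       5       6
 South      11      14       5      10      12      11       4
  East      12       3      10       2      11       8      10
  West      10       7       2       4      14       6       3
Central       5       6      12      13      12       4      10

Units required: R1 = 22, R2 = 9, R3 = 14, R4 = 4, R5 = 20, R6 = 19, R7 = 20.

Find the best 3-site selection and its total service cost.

With exactly 3 open, each district uses its cheapest among the chosen.
{North, East, West}: R1→North 5·22=110, R2→East 3·9=27, R3→West 2·14=28, R4→East 2·4=8, R5→North 2·20=40, R6→North 5·19=95, R7→West 3·20=60. Service cost 368.
{North, West, Central}: service cost 384
{North, South, West}: service cost 412
Among all 10 size-3 choices, {North, East, West} is lowest.

Choose North, East and West; total service cost 368.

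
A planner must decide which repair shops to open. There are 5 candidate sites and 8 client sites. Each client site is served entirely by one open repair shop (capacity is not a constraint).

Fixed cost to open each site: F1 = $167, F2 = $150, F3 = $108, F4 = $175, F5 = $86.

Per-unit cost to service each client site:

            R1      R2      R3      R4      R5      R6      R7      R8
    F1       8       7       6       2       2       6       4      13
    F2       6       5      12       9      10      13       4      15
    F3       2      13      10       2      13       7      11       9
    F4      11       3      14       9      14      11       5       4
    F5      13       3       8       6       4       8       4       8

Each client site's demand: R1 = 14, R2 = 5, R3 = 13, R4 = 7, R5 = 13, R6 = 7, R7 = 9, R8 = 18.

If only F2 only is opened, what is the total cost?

Total cost: 1005

Each client site is assigned to its cheapest site among the open ones.
{F2}: R1→F2 6·14=84, R2→F2 5·5=25, R3→F2 12·13=156, R4→F2 9·7=63, R5→F2 10·13=130, R6→F2 13·7=91, R7→F2 4·9=36, R8→F2 15·18=270. Service 855; fixed 150; total 1005.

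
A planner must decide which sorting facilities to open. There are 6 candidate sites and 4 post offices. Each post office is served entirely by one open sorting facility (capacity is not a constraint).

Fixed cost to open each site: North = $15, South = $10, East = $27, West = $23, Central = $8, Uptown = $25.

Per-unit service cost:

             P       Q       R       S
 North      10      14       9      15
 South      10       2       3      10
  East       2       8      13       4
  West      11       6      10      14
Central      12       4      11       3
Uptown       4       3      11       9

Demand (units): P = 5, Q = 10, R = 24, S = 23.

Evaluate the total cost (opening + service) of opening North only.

Each post office is assigned to its cheapest site among the open ones.
{North}: P→North 10·5=50, Q→North 14·10=140, R→North 9·24=216, S→North 15·23=345. Service 751; fixed 15; total 766.

Total cost: 766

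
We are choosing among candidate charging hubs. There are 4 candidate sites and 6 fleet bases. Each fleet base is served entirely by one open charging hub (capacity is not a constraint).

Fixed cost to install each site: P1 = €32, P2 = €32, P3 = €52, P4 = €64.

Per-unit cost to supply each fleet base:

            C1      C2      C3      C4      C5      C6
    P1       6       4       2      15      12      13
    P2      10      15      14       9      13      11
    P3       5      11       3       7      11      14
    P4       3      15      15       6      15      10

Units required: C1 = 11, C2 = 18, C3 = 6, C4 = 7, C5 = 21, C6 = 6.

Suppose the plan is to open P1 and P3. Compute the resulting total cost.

Each fleet base is assigned to its cheapest site among the open ones.
{P1, P3}: C1→P3 5·11=55, C2→P1 4·18=72, C3→P1 2·6=12, C4→P3 7·7=49, C5→P3 11·21=231, C6→P1 13·6=78. Service 497; fixed 84; total 581.

Total cost: 581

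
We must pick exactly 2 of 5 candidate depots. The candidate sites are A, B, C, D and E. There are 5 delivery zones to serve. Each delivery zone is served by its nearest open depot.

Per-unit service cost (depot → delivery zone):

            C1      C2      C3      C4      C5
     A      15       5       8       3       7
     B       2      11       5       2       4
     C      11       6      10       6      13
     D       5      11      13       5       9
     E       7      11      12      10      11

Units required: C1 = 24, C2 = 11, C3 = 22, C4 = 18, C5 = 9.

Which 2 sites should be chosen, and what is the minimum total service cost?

With exactly 2 open, each delivery zone uses its cheapest among the chosen.
{A, B}: C1→B 2·24=48, C2→A 5·11=55, C3→B 5·22=110, C4→B 2·18=36, C5→B 4·9=36. Service cost 285.
{B, C}: service cost 296
{B, D}: service cost 351
Among all 10 size-2 choices, {A, B} is lowest.

Choose A and B; total service cost 285.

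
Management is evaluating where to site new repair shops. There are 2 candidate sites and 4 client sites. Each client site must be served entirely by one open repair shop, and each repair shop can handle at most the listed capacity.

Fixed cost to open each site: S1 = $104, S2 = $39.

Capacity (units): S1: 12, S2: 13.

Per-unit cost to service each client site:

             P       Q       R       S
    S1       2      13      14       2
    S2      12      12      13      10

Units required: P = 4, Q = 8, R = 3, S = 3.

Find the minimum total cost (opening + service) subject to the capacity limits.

Minimum total cost: 292

Open {S1, S2}: P→S1 2·4=8, Q→S2 12·8=96, R→S2 13·3=39, S→S1 2·3=6.
Loads: S1 carries 7/12, S2 carries 11/13. Service 149; fixed 143; total 292.
Next best feasible plan costs 295.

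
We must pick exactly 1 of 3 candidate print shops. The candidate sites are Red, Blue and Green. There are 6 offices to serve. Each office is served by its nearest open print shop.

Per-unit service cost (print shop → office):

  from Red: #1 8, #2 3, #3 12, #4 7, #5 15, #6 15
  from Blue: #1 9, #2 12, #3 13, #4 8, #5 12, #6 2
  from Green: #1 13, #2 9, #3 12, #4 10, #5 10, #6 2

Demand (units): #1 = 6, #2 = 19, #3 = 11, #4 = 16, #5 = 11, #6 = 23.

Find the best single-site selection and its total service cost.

With exactly 1 open, each office uses its cheapest among the chosen.
{Green}: #1→Green 13·6=78, #2→Green 9·19=171, #3→Green 12·11=132, #4→Green 10·16=160, #5→Green 10·11=110, #6→Green 2·23=46. Service cost 697.
{Blue}: service cost 731
{Red}: service cost 859
Among all 3 size-1 choices, {Green} is lowest.

Choose Green only; total service cost 697.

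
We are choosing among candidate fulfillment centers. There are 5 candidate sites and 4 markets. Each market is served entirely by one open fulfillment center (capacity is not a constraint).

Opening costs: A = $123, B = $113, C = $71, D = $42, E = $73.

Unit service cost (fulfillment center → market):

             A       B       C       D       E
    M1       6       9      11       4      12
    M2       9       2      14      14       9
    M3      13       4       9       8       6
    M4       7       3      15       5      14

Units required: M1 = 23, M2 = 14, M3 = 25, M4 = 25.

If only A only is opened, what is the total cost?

Total cost: 887

Each market is assigned to its cheapest site among the open ones.
{A}: M1→A 6·23=138, M2→A 9·14=126, M3→A 13·25=325, M4→A 7·25=175. Service 764; fixed 123; total 887.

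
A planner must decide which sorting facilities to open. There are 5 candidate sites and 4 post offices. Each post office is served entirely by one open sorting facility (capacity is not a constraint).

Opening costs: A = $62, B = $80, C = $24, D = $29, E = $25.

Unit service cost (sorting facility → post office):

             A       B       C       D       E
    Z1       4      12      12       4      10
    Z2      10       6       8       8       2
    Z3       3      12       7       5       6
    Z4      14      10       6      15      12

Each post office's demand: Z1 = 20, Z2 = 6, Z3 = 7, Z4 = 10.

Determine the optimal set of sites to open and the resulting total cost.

Open C, D and E; minimum total cost 265.

For any fixed open set, each post office goes to its cheapest open site; total = fixed + service.
{C, D, E}: Z1→D 4·20=80, Z2→E 2·6=12, Z3→D 5·7=35, Z4→C 6·10=60. Service 187; fixed 78; total 265.
{C, D}: Z1→D 4·20=80, Z2→C 8·6=48, Z3→D 5·7=35, Z4→C 6·10=60. Service 223; fixed 53; total 276.
{A, C, E}: service 173 + fixed 111 = 284
{A, B, C, D, E}: service 173 + fixed 220 = 393
No other subset beats 265.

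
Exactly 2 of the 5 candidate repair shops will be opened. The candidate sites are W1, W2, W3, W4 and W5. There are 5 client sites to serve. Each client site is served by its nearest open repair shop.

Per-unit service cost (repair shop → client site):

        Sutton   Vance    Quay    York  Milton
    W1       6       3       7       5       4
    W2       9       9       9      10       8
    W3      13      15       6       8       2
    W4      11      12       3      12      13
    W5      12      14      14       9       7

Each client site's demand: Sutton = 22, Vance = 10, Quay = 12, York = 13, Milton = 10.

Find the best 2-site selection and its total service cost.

Choose W1 and W4; total service cost 303.

With exactly 2 open, each client site uses its cheapest among the chosen.
{W1, W4}: Sutton→W1 6·22=132, Vance→W1 3·10=30, Quay→W4 3·12=36, York→W1 5·13=65, Milton→W1 4·10=40. Service cost 303.
{W1, W3}: service cost 319
{W1, W2}: service cost 351
Among all 10 size-2 choices, {W1, W4} is lowest.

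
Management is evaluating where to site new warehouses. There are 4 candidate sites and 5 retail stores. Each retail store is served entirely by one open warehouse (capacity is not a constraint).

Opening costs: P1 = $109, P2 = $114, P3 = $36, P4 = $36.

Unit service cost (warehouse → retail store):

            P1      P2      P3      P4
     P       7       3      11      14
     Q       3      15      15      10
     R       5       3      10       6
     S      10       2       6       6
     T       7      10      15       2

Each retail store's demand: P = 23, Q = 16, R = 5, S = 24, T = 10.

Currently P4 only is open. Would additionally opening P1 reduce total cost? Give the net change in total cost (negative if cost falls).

Yes — net change −169 (cost falls by 169).

Current service cost with {P4}: 676.
Adding P1: each retail store re-picks its cheapest; new service cost 398, saving 278.
Extra fixed cost: 109. Net change = 109 − 278 = -169.
(Totals: 712 → 543.)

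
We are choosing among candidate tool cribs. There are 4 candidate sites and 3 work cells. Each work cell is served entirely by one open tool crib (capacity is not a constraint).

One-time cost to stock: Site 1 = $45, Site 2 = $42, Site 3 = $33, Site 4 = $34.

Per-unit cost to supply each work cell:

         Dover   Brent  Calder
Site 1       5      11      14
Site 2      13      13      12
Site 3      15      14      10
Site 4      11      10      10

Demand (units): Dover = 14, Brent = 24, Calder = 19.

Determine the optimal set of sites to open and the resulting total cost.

For any fixed open set, each work cell goes to its cheapest open site; total = fixed + service.
{Site 1, Site 4}: Dover→Site 1 5·14=70, Brent→Site 4 10·24=240, Calder→Site 4 10·19=190. Service 500; fixed 79; total 579.
{Site 1, Site 3}: Dover→Site 1 5·14=70, Brent→Site 1 11·24=264, Calder→Site 3 10·19=190. Service 524; fixed 78; total 602.
{Site 1, Site 3, Site 4}: service 500 + fixed 112 = 612
{Site 1, Site 2, Site 3, Site 4}: service 500 + fixed 154 = 654
No other subset beats 579.

Open Site 1 and Site 4; minimum total cost 579.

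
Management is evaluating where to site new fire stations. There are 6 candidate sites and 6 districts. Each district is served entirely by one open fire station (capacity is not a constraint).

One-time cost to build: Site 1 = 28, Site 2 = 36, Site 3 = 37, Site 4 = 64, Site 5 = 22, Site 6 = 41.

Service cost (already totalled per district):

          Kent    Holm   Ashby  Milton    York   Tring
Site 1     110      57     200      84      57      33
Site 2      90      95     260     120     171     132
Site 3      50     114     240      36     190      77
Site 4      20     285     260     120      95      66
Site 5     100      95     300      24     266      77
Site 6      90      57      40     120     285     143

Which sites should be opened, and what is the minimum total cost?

For any fixed open set, each district goes to its cheapest open site; total = fixed + service.
{Site 1, Site 3, Site 6}: Kent→Site 3 50, Holm→Site 1 57, Ashby→Site 6 40, Milton→Site 3 36, York→Site 1 57, Tring→Site 1 33. Service 273; fixed 106; total 379.
{Site 1, Site 4, Site 5, Site 6}: Kent→Site 4 20, Holm→Site 1 57, Ashby→Site 6 40, Milton→Site 5 24, York→Site 1 57, Tring→Site 1 33. Service 231; fixed 155; total 386.
{Site 1, Site 3, Site 5, Site 6}: service 261 + fixed 128 = 389
{Site 1, Site 2, Site 3, Site 4, Site 5, Site 6}: service 231 + fixed 228 = 459
No other subset beats 379.

Open Site 1, Site 3 and Site 6; minimum total cost 379.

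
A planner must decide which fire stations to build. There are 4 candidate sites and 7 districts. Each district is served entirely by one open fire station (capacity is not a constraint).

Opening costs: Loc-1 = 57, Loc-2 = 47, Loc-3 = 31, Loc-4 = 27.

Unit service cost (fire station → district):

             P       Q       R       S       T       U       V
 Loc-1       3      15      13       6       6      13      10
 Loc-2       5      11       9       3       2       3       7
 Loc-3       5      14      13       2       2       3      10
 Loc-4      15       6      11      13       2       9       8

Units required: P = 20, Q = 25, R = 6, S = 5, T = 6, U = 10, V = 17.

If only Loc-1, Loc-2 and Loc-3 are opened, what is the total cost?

Total cost: 695

Each district is assigned to its cheapest site among the open ones.
{Loc-1, Loc-2, Loc-3}: P→Loc-1 3·20=60, Q→Loc-2 11·25=275, R→Loc-2 9·6=54, S→Loc-3 2·5=10, T→Loc-2 2·6=12, U→Loc-2 3·10=30, V→Loc-2 7·17=119. Service 560; fixed 135; total 695.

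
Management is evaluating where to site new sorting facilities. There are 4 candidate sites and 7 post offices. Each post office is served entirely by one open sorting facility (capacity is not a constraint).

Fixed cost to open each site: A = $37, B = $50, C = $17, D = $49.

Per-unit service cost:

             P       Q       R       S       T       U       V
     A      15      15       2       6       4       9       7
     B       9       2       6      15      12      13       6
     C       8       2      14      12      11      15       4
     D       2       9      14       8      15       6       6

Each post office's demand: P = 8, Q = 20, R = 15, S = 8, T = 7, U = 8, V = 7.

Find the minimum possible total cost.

For any fixed open set, each post office goes to its cheapest open site; total = fixed + service.
{A, C, D}: P→D 2·8=16, Q→C 2·20=40, R→A 2·15=30, S→A 6·8=48, T→A 4·7=28, U→D 6·8=48, V→C 4·7=28. Service 238; fixed 103; total 341.
{A, C}: P→C 8·8=64, Q→C 2·20=40, R→A 2·15=30, S→A 6·8=48, T→A 4·7=28, U→A 9·8=72, V→C 4·7=28. Service 310; fixed 54; total 364.
{A, B, D}: P→D 2·8=16, Q→B 2·20=40, R→A 2·15=30, S→A 6·8=48, T→A 4·7=28, U→D 6·8=48, V→B 6·7=42. Service 252; fixed 136; total 388.
{A, B, C, D}: P→D 2·8=16, Q→B 2·20=40, R→A 2·15=30, S→A 6·8=48, T→A 4·7=28, U→D 6·8=48, V→C 4·7=28. Service 238; fixed 153; total 391.
No other subset beats 341.

Minimum total cost: 341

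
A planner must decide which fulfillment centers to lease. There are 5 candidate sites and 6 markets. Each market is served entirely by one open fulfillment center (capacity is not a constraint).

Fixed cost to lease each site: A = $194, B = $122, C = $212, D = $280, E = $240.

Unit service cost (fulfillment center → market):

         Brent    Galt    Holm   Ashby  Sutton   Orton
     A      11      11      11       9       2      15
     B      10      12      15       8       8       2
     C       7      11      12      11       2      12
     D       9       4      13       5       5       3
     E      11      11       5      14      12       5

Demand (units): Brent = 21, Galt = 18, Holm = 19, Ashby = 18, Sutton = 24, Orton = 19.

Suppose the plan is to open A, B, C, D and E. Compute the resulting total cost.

Total cost: 1538

Each market is assigned to its cheapest site among the open ones.
{A, B, C, D, E}: Brent→C 7·21=147, Galt→D 4·18=72, Holm→E 5·19=95, Ashby→D 5·18=90, Sutton→A 2·24=48, Orton→B 2·19=38. Service 490; fixed 1048; total 1538.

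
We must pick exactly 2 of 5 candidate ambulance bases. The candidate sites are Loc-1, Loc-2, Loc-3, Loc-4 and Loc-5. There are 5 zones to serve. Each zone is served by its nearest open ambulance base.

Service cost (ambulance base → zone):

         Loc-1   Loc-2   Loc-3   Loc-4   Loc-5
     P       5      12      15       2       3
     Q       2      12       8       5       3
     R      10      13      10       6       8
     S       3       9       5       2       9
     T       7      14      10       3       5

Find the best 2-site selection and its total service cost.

With exactly 2 open, each zone uses its cheapest among the chosen.
{Loc-1, Loc-4}: P→Loc-4 2, Q→Loc-1 2, R→Loc-4 6, S→Loc-4 2, T→Loc-4 3. Service cost 15.
{Loc-4, Loc-5}: service cost 16
{Loc-2, Loc-4}: service cost 18
Among all 10 size-2 choices, {Loc-1, Loc-4} is lowest.

Choose Loc-1 and Loc-4; total service cost 15.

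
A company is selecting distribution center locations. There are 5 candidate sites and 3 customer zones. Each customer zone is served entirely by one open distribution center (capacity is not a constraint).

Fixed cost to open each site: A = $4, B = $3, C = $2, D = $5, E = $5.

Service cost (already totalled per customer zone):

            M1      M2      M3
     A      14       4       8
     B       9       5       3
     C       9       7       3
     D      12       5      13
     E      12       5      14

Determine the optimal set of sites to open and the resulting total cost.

For any fixed open set, each customer zone goes to its cheapest open site; total = fixed + service.
{B}: M1→B 9, M2→B 5, M3→B 3. Service 17; fixed 3; total 20.
{C}: service 19 + fixed 2 = 21
{A, C}: M1→C 9, M2→A 4, M3→C 3. Service 16; fixed 6; total 22.
{A, B, C, D, E}: service 16 + fixed 19 = 35
No other subset beats 20.

Open B only; minimum total cost 20.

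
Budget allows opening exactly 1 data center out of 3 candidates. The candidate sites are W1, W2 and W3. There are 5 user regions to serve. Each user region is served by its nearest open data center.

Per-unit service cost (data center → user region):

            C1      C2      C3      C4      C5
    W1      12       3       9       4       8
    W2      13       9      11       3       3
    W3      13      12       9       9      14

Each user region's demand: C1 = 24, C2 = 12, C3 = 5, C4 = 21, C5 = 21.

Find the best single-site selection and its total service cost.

With exactly 1 open, each user region uses its cheapest among the chosen.
{W2}: C1→W2 13·24=312, C2→W2 9·12=108, C3→W2 11·5=55, C4→W2 3·21=63, C5→W2 3·21=63. Service cost 601.
{W1}: service cost 621
{W3}: service cost 984
Among all 3 size-1 choices, {W2} is lowest.

Choose W2 only; total service cost 601.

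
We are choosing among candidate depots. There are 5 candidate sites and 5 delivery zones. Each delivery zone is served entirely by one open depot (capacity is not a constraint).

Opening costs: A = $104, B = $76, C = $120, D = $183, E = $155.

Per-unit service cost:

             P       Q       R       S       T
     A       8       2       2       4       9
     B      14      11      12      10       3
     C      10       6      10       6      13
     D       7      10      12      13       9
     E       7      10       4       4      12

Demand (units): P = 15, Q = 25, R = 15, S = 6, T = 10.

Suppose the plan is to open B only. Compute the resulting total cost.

Each delivery zone is assigned to its cheapest site among the open ones.
{B}: P→B 14·15=210, Q→B 11·25=275, R→B 12·15=180, S→B 10·6=60, T→B 3·10=30. Service 755; fixed 76; total 831.

Total cost: 831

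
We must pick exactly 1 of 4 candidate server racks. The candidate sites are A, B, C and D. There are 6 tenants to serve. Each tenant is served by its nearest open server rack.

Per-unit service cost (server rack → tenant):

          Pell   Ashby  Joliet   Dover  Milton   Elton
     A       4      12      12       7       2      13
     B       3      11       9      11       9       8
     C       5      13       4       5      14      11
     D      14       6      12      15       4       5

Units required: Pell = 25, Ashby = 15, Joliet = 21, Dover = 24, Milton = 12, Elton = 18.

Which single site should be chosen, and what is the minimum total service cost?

Choose C only; total service cost 890.

With exactly 1 open, each tenant uses its cheapest among the chosen.
{C}: Pell→C 5·25=125, Ashby→C 13·15=195, Joliet→C 4·21=84, Dover→C 5·24=120, Milton→C 14·12=168, Elton→C 11·18=198. Service cost 890.
{B}: service cost 945
{A}: service cost 958
Among all 4 size-1 choices, {C} is lowest.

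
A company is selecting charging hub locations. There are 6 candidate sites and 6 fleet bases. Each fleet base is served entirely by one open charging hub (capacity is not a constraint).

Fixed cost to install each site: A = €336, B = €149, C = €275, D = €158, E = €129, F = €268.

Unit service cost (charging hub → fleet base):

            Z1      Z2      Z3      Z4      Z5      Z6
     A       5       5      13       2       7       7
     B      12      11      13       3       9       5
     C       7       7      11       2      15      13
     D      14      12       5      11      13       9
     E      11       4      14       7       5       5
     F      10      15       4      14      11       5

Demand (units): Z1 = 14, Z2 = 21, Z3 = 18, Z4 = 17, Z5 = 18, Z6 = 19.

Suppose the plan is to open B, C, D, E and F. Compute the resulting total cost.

Each fleet base is assigned to its cheapest site among the open ones.
{B, C, D, E, F}: Z1→C 7·14=98, Z2→E 4·21=84, Z3→F 4·18=72, Z4→C 2·17=34, Z5→E 5·18=90, Z6→B 5·19=95. Service 473; fixed 979; total 1452.

Total cost: 1452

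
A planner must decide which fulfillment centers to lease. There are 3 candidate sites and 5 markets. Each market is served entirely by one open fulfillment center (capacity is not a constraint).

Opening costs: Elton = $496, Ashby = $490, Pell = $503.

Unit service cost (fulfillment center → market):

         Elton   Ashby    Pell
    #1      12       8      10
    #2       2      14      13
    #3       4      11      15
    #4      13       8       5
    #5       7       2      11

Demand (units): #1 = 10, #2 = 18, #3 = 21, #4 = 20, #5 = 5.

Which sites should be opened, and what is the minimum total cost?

Open Elton only; minimum total cost 1031.

For any fixed open set, each market goes to its cheapest open site; total = fixed + service.
{Elton}: #1→Elton 12·10=120, #2→Elton 2·18=36, #3→Elton 4·21=84, #4→Elton 13·20=260, #5→Elton 7·5=35. Service 535; fixed 496; total 1031.
{Ashby}: service 733 + fixed 490 = 1223
{Pell}: service 804 + fixed 503 = 1307
{Elton, Ashby, Pell}: #1→Ashby 8·10=80, #2→Elton 2·18=36, #3→Elton 4·21=84, #4→Pell 5·20=100, #5→Ashby 2·5=10. Service 310; fixed 1489; total 1799.
No other subset beats 1031.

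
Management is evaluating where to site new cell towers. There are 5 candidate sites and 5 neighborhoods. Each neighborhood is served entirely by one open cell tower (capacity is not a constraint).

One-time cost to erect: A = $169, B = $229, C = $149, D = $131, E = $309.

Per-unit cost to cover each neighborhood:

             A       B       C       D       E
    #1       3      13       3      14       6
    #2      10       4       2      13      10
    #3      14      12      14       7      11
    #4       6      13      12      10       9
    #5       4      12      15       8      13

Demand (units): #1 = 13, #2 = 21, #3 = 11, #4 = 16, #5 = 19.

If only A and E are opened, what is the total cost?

Each neighborhood is assigned to its cheapest site among the open ones.
{A, E}: #1→A 3·13=39, #2→A 10·21=210, #3→E 11·11=121, #4→A 6·16=96, #5→A 4·19=76. Service 542; fixed 478; total 1020.

Total cost: 1020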